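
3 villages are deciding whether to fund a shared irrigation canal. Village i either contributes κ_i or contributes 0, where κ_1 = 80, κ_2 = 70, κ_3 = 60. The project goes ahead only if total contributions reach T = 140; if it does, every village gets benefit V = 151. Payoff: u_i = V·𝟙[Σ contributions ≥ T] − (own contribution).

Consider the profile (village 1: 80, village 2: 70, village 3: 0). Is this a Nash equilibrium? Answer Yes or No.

Total = 150 ≥ 140: provided.
Village 1 (pledges 80, payoff 71): dropping to 0 → total 70, payoff 0. No gain.
Village 2 (pledges 70, payoff 81): dropping to 0 → total 80, payoff 0. No gain.
Village 3 (pledges 0, payoff 151): pledging 60 → total 210, payoff 91. No gain.

Yes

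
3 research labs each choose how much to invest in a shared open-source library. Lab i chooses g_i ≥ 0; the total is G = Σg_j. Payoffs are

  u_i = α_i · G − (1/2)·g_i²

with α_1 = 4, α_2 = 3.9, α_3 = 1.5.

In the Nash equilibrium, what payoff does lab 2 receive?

Lab i's FOC: ∂u_i/∂g_i = α_i − g_i = 0, so g_i* = α_i.
NE contributions = (4, 3.9, 1.5); G = 9.4.
u_2 = α_2·G − ½·(g_2)² = 3.9·9.4 − ½·3.9² = 29.055.

29.055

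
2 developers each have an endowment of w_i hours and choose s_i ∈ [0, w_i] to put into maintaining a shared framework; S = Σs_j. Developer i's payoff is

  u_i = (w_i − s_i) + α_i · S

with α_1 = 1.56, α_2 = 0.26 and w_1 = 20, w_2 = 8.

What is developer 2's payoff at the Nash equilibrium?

∂u_i/∂s_i = α_i − 1, so developer i contributes w_i if α_i > 1, else 0.
α_i > 1 for i ∈ {1}; NE contributions (20, 0), S = 20.
u_2 = (8 − 0) + 0.26·20 = 13.2.

13.2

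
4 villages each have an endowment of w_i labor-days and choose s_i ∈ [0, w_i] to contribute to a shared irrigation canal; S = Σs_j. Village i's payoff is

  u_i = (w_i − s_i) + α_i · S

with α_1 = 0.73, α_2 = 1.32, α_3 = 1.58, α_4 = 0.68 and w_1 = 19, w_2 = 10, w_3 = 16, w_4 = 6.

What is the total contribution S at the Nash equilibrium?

26

∂u_i/∂s_i = α_i − 1, so village i contributes w_i if α_i > 1, else 0.
α_i > 1 for i ∈ {2, 3}; NE contributions (0, 10, 16, 0), S = 26.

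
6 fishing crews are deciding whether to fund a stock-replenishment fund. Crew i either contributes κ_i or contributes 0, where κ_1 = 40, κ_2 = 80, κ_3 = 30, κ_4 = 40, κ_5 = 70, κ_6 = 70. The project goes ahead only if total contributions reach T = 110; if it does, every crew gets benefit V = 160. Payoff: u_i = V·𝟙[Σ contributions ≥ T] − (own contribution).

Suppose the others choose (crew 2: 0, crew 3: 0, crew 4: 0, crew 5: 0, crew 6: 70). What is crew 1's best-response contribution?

Others' total = 70. Contributing 40 brings total to 110 ≥ 110: gain V − κ_1 = 120.
Best response: 40.

40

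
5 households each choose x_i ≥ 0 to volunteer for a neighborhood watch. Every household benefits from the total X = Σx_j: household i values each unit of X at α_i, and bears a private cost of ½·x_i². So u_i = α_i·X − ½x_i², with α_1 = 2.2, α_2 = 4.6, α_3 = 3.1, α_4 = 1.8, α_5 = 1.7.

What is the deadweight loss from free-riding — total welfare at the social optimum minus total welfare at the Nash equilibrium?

Household i's FOC: ∂u_i/∂x_i = α_i − x_i = 0, so x_i* = α_i.
NE contributions = (2.2, 4.6, 3.1, 1.8, 1.7); X = 13.4.
W^NE = (Σα)·X − ½Σα_i² = 13.4² − ½·41.74 = 158.69.
Planner sets x_i = Σα_j = 13.4 for every i, so X^SO = 5·13.4 = 67.
W^SO = (Σα)·X^SO − ½·5·(Σα)² = (5/2)·13.4² = 448.9.
Deadweight loss = W^SO − W^NE = 290.21.

290.21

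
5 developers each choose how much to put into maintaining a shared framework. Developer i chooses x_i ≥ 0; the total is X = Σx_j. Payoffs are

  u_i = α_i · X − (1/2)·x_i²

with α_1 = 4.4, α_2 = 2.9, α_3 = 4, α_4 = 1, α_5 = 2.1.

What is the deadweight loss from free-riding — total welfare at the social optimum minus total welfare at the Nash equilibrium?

335.63

Developer i's FOC: ∂u_i/∂x_i = α_i − x_i = 0, so x_i* = α_i.
NE contributions = (4.4, 2.9, 4, 1, 2.1); X = 14.4.
W^NE = (Σα)·X − ½Σα_i² = 14.4² − ½·49.18 = 182.77.
Planner sets x_i = Σα_j = 14.4 for every i, so X^SO = 5·14.4 = 72.
W^SO = (Σα)·X^SO − ½·5·(Σα)² = (5/2)·14.4² = 518.4.
Deadweight loss = W^SO − W^NE = 335.63.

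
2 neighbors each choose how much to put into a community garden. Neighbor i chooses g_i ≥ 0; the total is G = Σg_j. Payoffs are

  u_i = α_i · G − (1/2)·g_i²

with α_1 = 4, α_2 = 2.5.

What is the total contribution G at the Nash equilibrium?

Neighbor i's FOC: ∂u_i/∂g_i = α_i − g_i = 0, so g_i* = α_i.
NE contributions = (4, 2.5); G = 6.5.

6.5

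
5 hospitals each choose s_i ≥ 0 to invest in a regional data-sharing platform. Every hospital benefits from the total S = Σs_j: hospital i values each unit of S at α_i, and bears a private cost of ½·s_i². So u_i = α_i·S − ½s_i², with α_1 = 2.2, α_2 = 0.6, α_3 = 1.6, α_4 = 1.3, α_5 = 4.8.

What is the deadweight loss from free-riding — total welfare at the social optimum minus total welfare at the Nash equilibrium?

Hospital i's FOC: ∂u_i/∂s_i = α_i − s_i = 0, so s_i* = α_i.
NE contributions = (2.2, 0.6, 1.6, 1.3, 4.8); S = 10.5.
W^NE = (Σα)·S − ½Σα_i² = 10.5² − ½·32.49 = 94.005.
Planner sets s_i = Σα_j = 10.5 for every i, so S^SO = 5·10.5 = 52.5.
W^SO = (Σα)·S^SO − ½·5·(Σα)² = (5/2)·10.5² = 275.625.
Deadweight loss = W^SO − W^NE = 181.62.

181.62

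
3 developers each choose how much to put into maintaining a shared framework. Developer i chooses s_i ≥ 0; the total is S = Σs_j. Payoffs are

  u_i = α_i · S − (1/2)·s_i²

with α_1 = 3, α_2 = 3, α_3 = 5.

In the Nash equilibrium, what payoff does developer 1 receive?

28.5

Developer i's FOC: ∂u_i/∂s_i = α_i − s_i = 0, so s_i* = α_i.
NE contributions = (3, 3, 5); S = 11.
u_1 = α_1·S − ½·(s_1)² = 3·11 − ½·3² = 28.5.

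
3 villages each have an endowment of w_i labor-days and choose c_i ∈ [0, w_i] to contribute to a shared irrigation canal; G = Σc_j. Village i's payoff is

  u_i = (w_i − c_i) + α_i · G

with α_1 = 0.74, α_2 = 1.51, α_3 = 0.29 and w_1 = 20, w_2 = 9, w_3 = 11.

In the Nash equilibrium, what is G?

∂u_i/∂c_i = α_i − 1, so village i contributes w_i if α_i > 1, else 0.
α_i > 1 for i ∈ {2}; NE contributions (0, 9, 0), G = 9.

9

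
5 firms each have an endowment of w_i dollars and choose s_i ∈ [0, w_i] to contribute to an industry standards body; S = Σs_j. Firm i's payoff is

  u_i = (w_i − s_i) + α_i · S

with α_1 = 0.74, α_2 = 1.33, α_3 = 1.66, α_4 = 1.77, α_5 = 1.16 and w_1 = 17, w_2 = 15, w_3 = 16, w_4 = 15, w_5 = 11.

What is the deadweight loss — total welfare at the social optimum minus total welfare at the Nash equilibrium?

96.22

∂u_i/∂s_i = α_i − 1, so firm i contributes w_i if α_i > 1, else 0.
α_i > 1 for i ∈ {2, 3, 4, 5}; NE contributions (0, 15, 16, 15, 11), S = 57.
W^NE = Σw_i − S^NE + (Σα_i)·S^NE = 74 + 5.66·57 = 396.62.
Planner: ∂(Σu_j)/∂s_i = Σα_j − 1 = 5.66 > 0, so everyone contributes w_i; S^SO = 74, W^SO = 74 + 5.66·74 = 492.84.
Deadweight loss = 96.22.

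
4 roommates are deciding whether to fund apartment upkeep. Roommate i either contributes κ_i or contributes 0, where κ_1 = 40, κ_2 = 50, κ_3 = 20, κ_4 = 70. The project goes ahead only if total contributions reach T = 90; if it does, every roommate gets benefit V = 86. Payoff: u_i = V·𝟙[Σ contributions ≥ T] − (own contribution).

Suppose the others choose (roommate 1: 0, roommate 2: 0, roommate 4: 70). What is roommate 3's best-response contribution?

Others' total = 70. Contributing 20 brings total to 90 ≥ 90: gain V − κ_3 = 66.
Best response: 20.

20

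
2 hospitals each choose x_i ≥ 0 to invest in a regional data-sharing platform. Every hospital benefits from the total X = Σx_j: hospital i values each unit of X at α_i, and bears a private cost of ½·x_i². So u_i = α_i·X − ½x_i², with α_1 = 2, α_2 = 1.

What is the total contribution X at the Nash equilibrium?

Hospital i's FOC: ∂u_i/∂x_i = α_i − x_i = 0, so x_i* = α_i.
NE contributions = (2, 1); X = 3.

3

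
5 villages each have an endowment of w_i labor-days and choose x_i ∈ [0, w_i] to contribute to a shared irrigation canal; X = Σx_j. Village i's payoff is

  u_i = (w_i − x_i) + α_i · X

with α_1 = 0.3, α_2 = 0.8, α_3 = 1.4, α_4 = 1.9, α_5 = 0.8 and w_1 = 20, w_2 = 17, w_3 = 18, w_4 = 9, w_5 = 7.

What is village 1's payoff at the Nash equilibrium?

28.1

∂u_i/∂x_i = α_i − 1, so village i contributes w_i if α_i > 1, else 0.
α_i > 1 for i ∈ {3, 4}; NE contributions (0, 0, 18, 9, 0), X = 27.
u_1 = (20 − 0) + 0.3·27 = 28.1.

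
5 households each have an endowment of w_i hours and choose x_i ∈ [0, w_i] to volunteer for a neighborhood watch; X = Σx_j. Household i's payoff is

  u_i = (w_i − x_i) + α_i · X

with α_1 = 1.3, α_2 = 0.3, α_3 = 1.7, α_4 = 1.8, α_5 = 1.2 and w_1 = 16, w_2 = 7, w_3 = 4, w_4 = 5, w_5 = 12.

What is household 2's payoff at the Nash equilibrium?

∂u_i/∂x_i = α_i − 1, so household i contributes w_i if α_i > 1, else 0.
α_i > 1 for i ∈ {1, 3, 4, 5}; NE contributions (16, 0, 4, 5, 12), X = 37.
u_2 = (7 − 0) + 0.3·37 = 18.1.

18.1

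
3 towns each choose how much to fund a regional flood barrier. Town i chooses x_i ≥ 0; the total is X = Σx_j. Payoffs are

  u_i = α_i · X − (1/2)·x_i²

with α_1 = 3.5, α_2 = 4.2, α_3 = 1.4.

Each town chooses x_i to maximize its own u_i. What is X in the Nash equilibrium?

9.1

Town i's FOC: ∂u_i/∂x_i = α_i − x_i = 0, so x_i* = α_i.
NE contributions = (3.5, 4.2, 1.4); X = 9.1.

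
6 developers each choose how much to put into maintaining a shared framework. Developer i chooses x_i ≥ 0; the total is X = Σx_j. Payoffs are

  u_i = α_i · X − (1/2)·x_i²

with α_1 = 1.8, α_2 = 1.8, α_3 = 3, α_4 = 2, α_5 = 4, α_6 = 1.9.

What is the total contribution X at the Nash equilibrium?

14.5

Developer i's FOC: ∂u_i/∂x_i = α_i − x_i = 0, so x_i* = α_i.
NE contributions = (1.8, 1.8, 3, 2, 4, 1.9); X = 14.5.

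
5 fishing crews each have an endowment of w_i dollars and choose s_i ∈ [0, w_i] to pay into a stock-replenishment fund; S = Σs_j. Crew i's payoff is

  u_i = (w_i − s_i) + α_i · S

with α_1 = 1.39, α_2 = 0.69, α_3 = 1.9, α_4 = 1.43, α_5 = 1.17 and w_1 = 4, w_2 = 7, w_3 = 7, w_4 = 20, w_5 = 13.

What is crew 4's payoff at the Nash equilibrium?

∂u_i/∂s_i = α_i − 1, so crew i contributes w_i if α_i > 1, else 0.
α_i > 1 for i ∈ {1, 3, 4, 5}; NE contributions (4, 0, 7, 20, 13), S = 44.
u_4 = (20 − 20) + 1.43·44 = 62.92.

62.92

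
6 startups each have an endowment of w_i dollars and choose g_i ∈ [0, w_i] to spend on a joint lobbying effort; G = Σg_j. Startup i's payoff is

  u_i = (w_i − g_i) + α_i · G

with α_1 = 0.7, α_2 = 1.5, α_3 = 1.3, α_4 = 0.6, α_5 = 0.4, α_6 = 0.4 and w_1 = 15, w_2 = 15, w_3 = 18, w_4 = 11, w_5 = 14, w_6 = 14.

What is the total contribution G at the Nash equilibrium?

∂u_i/∂g_i = α_i − 1, so startup i contributes w_i if α_i > 1, else 0.
α_i > 1 for i ∈ {2, 3}; NE contributions (0, 15, 18, 0, 0, 0), G = 33.

33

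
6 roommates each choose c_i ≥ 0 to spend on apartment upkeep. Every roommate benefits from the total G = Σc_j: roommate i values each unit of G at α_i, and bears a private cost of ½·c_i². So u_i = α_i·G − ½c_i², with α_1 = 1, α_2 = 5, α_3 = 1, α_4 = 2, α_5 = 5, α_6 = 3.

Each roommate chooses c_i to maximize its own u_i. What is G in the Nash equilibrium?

Roommate i's FOC: ∂u_i/∂c_i = α_i − c_i = 0, so c_i* = α_i.
NE contributions = (1, 5, 1, 2, 5, 3); G = 17.

17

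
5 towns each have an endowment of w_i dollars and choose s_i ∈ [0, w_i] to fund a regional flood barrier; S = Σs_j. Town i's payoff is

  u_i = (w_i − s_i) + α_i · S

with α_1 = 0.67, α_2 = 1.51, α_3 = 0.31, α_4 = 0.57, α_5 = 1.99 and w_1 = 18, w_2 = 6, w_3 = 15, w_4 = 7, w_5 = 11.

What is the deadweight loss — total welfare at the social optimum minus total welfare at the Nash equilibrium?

162

∂u_i/∂s_i = α_i − 1, so town i contributes w_i if α_i > 1, else 0.
α_i > 1 for i ∈ {2, 5}; NE contributions (0, 6, 0, 0, 11), S = 17.
W^NE = Σw_i − S^NE + (Σα_i)·S^NE = 57 + 4.05·17 = 125.85.
Planner: ∂(Σu_j)/∂s_i = Σα_j − 1 = 4.05 > 0, so everyone contributes w_i; S^SO = 57, W^SO = 57 + 4.05·57 = 287.85.
Deadweight loss = 162.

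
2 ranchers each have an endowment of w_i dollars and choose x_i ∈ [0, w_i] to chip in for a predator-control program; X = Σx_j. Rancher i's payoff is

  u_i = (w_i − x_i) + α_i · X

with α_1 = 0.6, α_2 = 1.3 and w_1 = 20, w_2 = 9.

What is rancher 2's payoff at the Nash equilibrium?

11.7

∂u_i/∂x_i = α_i − 1, so rancher i contributes w_i if α_i > 1, else 0.
α_i > 1 for i ∈ {2}; NE contributions (0, 9), X = 9.
u_2 = (9 − 9) + 1.3·9 = 11.7.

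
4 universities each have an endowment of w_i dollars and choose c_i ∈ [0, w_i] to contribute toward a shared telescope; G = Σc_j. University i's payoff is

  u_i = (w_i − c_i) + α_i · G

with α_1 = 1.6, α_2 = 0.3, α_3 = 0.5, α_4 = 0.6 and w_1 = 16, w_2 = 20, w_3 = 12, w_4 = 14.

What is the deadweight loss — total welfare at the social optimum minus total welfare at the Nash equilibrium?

92

∂u_i/∂c_i = α_i − 1, so university i contributes w_i if α_i > 1, else 0.
α_i > 1 for i ∈ {1}; NE contributions (16, 0, 0, 0), G = 16.
W^NE = Σw_i − G^NE + (Σα_i)·G^NE = 62 + 2·16 = 94.
Planner: ∂(Σu_j)/∂c_i = Σα_j − 1 = 2 > 0, so everyone contributes w_i; G^SO = 62, W^SO = 62 + 2·62 = 186.
Deadweight loss = 92.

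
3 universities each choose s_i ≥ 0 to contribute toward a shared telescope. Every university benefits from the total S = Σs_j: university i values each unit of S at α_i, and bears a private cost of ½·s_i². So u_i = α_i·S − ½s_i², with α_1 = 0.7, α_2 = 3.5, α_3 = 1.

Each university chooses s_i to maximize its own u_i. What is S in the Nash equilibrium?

5.2

University i's FOC: ∂u_i/∂s_i = α_i − s_i = 0, so s_i* = α_i.
NE contributions = (0.7, 3.5, 1); S = 5.2.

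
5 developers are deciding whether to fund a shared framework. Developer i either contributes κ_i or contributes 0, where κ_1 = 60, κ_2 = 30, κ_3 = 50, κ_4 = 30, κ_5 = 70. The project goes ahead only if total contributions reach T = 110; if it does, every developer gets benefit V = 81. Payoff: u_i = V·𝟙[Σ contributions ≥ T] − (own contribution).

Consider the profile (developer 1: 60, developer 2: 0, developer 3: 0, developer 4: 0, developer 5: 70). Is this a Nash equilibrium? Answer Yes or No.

Total = 130 ≥ 110: provided.
Developer 1 (pledges 60, payoff 21): dropping to 0 → total 70, payoff 0. No gain.
Developer 2 (pledges 0, payoff 81): pledging 30 → total 160, payoff 51. No gain.
Developer 3 (pledges 0, payoff 81): pledging 50 → total 180, payoff 31. No gain.
Developer 4 (pledges 0, payoff 81): pledging 30 → total 160, payoff 51. No gain.
Developer 5 (pledges 70, payoff 11): dropping to 0 → total 60, payoff 0. No gain.

Yes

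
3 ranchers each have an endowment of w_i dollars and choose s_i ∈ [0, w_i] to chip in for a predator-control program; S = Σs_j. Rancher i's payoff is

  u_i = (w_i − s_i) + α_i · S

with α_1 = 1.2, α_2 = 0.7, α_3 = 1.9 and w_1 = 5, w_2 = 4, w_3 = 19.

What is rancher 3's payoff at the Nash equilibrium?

45.6

∂u_i/∂s_i = α_i − 1, so rancher i contributes w_i if α_i > 1, else 0.
α_i > 1 for i ∈ {1, 3}; NE contributions (5, 0, 19), S = 24.
u_3 = (19 − 19) + 1.9·24 = 45.6.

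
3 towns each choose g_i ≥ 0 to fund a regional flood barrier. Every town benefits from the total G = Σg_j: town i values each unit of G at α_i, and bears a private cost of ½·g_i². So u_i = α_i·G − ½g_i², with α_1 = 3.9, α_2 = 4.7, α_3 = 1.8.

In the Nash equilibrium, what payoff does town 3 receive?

17.1

Town i's FOC: ∂u_i/∂g_i = α_i − g_i = 0, so g_i* = α_i.
NE contributions = (3.9, 4.7, 1.8); G = 10.4.
u_3 = α_3·G − ½·(g_3)² = 1.8·10.4 − ½·1.8² = 17.1.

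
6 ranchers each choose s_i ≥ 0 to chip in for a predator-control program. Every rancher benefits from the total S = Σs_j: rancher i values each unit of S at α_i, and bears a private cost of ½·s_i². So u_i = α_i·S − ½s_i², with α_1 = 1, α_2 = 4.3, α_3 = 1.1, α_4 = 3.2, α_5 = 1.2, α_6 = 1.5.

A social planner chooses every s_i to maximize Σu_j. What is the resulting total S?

73.8

Planner FOC: ∂(Σu_j)/∂s_i = (Σα_j) − s_i = 0, so s_i^SO = Σα_j = 12.3 for every i; S^SO = 73.8.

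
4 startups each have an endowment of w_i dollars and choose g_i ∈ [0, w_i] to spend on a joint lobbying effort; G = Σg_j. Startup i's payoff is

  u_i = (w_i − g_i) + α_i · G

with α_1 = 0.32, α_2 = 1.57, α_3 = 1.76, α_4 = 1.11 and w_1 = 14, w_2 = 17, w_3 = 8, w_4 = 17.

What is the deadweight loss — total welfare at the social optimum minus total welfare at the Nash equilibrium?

52.64

∂u_i/∂g_i = α_i − 1, so startup i contributes w_i if α_i > 1, else 0.
α_i > 1 for i ∈ {2, 3, 4}; NE contributions (0, 17, 8, 17), G = 42.
W^NE = Σw_i − G^NE + (Σα_i)·G^NE = 56 + 3.76·42 = 213.92.
Planner: ∂(Σu_j)/∂g_i = Σα_j − 1 = 3.76 > 0, so everyone contributes w_i; G^SO = 56, W^SO = 56 + 3.76·56 = 266.56.
Deadweight loss = 52.64.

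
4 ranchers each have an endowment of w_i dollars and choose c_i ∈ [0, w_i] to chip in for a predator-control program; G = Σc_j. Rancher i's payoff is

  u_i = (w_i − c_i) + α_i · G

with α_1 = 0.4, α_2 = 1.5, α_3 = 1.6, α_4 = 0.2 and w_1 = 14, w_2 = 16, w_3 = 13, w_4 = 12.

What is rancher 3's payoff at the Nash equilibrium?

∂u_i/∂c_i = α_i − 1, so rancher i contributes w_i if α_i > 1, else 0.
α_i > 1 for i ∈ {2, 3}; NE contributions (0, 16, 13, 0), G = 29.
u_3 = (13 − 13) + 1.6·29 = 46.4.

46.4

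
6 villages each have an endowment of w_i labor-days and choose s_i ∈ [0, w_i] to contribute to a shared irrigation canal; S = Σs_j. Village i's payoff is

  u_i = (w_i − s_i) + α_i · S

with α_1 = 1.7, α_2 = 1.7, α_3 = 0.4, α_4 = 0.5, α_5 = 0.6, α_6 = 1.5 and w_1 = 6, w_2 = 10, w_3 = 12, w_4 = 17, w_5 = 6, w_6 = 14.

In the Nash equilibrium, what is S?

∂u_i/∂s_i = α_i − 1, so village i contributes w_i if α_i > 1, else 0.
α_i > 1 for i ∈ {1, 2, 6}; NE contributions (6, 10, 0, 0, 0, 14), S = 30.

30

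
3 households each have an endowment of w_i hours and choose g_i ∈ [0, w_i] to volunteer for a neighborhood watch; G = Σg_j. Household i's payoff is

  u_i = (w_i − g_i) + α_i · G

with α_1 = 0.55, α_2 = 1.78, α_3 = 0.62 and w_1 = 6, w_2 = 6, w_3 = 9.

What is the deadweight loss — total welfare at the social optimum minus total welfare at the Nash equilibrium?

∂u_i/∂g_i = α_i − 1, so household i contributes w_i if α_i > 1, else 0.
α_i > 1 for i ∈ {2}; NE contributions (0, 6, 0), G = 6.
W^NE = Σw_i − G^NE + (Σα_i)·G^NE = 21 + 1.95·6 = 32.7.
Planner: ∂(Σu_j)/∂g_i = Σα_j − 1 = 1.95 > 0, so everyone contributes w_i; G^SO = 21, W^SO = 21 + 1.95·21 = 61.95.
Deadweight loss = 29.25.

29.25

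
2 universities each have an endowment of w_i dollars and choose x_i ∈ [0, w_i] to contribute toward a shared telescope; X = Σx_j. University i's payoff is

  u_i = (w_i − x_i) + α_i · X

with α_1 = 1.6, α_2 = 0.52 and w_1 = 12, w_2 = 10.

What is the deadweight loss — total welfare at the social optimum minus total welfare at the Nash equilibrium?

11.2

∂u_i/∂x_i = α_i − 1, so university i contributes w_i if α_i > 1, else 0.
α_i > 1 for i ∈ {1}; NE contributions (12, 0), X = 12.
W^NE = Σw_i − X^NE + (Σα_i)·X^NE = 22 + 1.12·12 = 35.44.
Planner: ∂(Σu_j)/∂x_i = Σα_j − 1 = 1.12 > 0, so everyone contributes w_i; X^SO = 22, W^SO = 22 + 1.12·22 = 46.64.
Deadweight loss = 11.2.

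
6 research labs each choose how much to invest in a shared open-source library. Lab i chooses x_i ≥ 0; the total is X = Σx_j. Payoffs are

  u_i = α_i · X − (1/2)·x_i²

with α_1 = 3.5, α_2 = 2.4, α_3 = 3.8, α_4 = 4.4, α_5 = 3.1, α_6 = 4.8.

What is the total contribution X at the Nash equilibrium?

Lab i's FOC: ∂u_i/∂x_i = α_i − x_i = 0, so x_i* = α_i.
NE contributions = (3.5, 2.4, 3.8, 4.4, 3.1, 4.8); X = 22.

22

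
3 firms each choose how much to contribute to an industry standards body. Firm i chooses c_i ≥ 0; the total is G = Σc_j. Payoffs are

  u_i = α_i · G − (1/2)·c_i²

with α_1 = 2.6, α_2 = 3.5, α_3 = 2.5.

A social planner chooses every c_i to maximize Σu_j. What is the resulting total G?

Planner FOC: ∂(Σu_j)/∂c_i = (Σα_j) − c_i = 0, so c_i^SO = Σα_j = 8.6 for every i; G^SO = 25.8.

25.8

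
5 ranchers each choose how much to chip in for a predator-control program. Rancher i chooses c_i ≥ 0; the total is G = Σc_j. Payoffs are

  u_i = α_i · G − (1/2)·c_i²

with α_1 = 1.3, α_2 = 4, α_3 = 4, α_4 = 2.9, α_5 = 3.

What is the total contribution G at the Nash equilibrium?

Rancher i's FOC: ∂u_i/∂c_i = α_i − c_i = 0, so c_i* = α_i.
NE contributions = (1.3, 4, 4, 2.9, 3); G = 15.2.

15.2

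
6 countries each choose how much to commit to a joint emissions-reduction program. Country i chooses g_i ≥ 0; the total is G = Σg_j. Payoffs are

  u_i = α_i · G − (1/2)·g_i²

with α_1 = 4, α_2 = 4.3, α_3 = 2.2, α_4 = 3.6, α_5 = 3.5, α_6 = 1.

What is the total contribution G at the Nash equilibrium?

18.6

Country i's FOC: ∂u_i/∂g_i = α_i − g_i = 0, so g_i* = α_i.
NE contributions = (4, 4.3, 2.2, 3.6, 3.5, 1); G = 18.6.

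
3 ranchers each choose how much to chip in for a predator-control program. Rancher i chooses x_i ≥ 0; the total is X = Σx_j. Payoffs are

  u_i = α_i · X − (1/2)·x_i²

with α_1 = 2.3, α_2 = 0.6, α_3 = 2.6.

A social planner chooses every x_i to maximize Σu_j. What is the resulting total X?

16.5

Planner FOC: ∂(Σu_j)/∂x_i = (Σα_j) − x_i = 0, so x_i^SO = Σα_j = 5.5 for every i; X^SO = 16.5.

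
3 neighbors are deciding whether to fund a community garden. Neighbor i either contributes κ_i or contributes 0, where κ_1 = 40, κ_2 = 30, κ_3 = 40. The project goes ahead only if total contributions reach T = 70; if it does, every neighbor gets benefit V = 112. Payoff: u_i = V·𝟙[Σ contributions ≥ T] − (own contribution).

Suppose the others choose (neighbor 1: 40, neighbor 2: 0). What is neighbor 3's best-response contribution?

40

Others' total = 40. Contributing 40 brings total to 80 ≥ 70: gain V − κ_3 = 72.
Best response: 40.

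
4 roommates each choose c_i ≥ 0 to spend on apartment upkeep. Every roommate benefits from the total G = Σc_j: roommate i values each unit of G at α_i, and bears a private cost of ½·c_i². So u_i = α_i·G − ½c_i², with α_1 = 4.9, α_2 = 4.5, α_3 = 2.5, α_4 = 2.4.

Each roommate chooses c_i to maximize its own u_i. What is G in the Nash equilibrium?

Roommate i's FOC: ∂u_i/∂c_i = α_i − c_i = 0, so c_i* = α_i.
NE contributions = (4.9, 4.5, 2.5, 2.4); G = 14.3.

14.3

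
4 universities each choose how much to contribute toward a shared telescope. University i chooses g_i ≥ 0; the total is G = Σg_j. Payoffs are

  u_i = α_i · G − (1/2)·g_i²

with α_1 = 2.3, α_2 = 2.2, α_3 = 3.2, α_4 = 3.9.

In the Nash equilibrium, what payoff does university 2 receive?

23.1

University i's FOC: ∂u_i/∂g_i = α_i − g_i = 0, so g_i* = α_i.
NE contributions = (2.3, 2.2, 3.2, 3.9); G = 11.6.
u_2 = α_2·G − ½·(g_2)² = 2.2·11.6 − ½·2.2² = 23.1.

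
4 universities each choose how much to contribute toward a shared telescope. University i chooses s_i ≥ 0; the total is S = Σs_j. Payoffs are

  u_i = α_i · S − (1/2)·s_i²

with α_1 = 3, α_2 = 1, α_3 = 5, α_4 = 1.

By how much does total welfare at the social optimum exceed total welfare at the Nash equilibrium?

118

University i's FOC: ∂u_i/∂s_i = α_i − s_i = 0, so s_i* = α_i.
NE contributions = (3, 1, 5, 1); S = 10.
W^NE = (Σα)·S − ½Σα_i² = 10² − ½·36 = 82.
Planner sets s_i = Σα_j = 10 for every i, so S^SO = 4·10 = 40.
W^SO = (Σα)·S^SO − ½·4·(Σα)² = (4/2)·10² = 200.
Deadweight loss = W^SO − W^NE = 118.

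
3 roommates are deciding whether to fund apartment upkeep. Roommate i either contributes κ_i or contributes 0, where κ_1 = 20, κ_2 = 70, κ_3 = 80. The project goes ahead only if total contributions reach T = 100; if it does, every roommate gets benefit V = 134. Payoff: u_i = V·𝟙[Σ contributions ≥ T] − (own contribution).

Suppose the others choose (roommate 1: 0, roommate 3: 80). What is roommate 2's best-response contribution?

70

Others' total = 80. Contributing 70 brings total to 150 ≥ 100: gain V − κ_2 = 64.
Best response: 70.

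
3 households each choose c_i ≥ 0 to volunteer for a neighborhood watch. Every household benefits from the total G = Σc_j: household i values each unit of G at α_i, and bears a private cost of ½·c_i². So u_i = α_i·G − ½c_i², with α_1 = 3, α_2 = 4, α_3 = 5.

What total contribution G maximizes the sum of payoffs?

Planner FOC: ∂(Σu_j)/∂c_i = (Σα_j) − c_i = 0, so c_i^SO = Σα_j = 12 for every i; G^SO = 36.

36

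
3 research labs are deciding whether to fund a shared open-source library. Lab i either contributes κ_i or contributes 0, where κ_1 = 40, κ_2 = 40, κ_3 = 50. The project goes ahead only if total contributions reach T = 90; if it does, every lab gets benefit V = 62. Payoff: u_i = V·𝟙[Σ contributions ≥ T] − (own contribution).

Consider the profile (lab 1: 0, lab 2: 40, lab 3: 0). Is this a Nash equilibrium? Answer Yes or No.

Total = 40 < 90: not provided.
Lab 1 (pledges 0, payoff 0): pledging 40 → total 80, payoff -40. No gain.
Lab 2 (pledges 40, payoff -40): dropping to 0 → total 0, payoff 0. Profitable deviation.

No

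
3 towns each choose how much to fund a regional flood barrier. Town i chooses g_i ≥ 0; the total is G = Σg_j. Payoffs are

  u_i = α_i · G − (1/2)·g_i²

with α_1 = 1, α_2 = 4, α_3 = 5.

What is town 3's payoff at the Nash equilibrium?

37.5

Town i's FOC: ∂u_i/∂g_i = α_i − g_i = 0, so g_i* = α_i.
NE contributions = (1, 4, 5); G = 10.
u_3 = α_3·G − ½·(g_3)² = 5·10 − ½·5² = 37.5.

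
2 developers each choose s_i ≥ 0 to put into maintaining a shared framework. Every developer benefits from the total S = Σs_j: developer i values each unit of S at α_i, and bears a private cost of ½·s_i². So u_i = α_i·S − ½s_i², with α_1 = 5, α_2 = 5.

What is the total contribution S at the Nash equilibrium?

Developer i's FOC: ∂u_i/∂s_i = α_i − s_i = 0, so s_i* = α_i.
NE contributions = (5, 5); S = 10.

10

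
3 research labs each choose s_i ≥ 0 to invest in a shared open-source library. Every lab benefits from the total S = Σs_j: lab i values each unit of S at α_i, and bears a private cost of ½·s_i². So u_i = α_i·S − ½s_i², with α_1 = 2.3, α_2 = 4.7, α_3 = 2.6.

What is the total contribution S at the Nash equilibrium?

9.6

Lab i's FOC: ∂u_i/∂s_i = α_i − s_i = 0, so s_i* = α_i.
NE contributions = (2.3, 4.7, 2.6); S = 9.6.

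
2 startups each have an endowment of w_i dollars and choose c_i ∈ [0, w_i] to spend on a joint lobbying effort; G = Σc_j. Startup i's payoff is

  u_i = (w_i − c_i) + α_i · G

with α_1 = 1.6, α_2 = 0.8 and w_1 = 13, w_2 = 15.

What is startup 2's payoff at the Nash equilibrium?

25.4

∂u_i/∂c_i = α_i − 1, so startup i contributes w_i if α_i > 1, else 0.
α_i > 1 for i ∈ {1}; NE contributions (13, 0), G = 13.
u_2 = (15 − 0) + 0.8·13 = 25.4.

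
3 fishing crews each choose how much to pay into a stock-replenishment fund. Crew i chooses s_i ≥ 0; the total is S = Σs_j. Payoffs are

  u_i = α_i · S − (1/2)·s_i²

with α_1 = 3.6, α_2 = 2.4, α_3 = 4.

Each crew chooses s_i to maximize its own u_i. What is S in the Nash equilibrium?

10

Crew i's FOC: ∂u_i/∂s_i = α_i − s_i = 0, so s_i* = α_i.
NE contributions = (3.6, 2.4, 4); S = 10.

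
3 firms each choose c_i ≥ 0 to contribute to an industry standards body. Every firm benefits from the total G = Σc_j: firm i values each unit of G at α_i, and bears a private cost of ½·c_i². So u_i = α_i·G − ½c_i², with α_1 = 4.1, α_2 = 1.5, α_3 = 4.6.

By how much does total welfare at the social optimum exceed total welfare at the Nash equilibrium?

Firm i's FOC: ∂u_i/∂c_i = α_i − c_i = 0, so c_i* = α_i.
NE contributions = (4.1, 1.5, 4.6); G = 10.2.
W^NE = (Σα)·G − ½Σα_i² = 10.2² − ½·40.22 = 83.93.
Planner sets c_i = Σα_j = 10.2 for every i, so G^SO = 3·10.2 = 30.6.
W^SO = (Σα)·G^SO − ½·3·(Σα)² = (3/2)·10.2² = 156.06.
Deadweight loss = W^SO − W^NE = 72.13.

72.13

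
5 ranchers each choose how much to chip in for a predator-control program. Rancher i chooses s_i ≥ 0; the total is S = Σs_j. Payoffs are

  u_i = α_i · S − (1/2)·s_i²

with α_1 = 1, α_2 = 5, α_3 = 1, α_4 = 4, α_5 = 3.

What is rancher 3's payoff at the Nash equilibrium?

Rancher i's FOC: ∂u_i/∂s_i = α_i − s_i = 0, so s_i* = α_i.
NE contributions = (1, 5, 1, 4, 3); S = 14.
u_3 = α_3·S − ½·(s_3)² = 1·14 − ½·1² = 13.5.

13.5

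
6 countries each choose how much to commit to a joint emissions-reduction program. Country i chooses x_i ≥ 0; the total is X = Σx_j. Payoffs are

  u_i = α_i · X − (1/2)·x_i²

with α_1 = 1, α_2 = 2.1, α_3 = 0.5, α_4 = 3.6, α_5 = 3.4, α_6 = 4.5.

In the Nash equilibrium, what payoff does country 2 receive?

29.505

Country i's FOC: ∂u_i/∂x_i = α_i − x_i = 0, so x_i* = α_i.
NE contributions = (1, 2.1, 0.5, 3.6, 3.4, 4.5); X = 15.1.
u_2 = α_2·X − ½·(x_2)² = 2.1·15.1 − ½·2.1² = 29.505.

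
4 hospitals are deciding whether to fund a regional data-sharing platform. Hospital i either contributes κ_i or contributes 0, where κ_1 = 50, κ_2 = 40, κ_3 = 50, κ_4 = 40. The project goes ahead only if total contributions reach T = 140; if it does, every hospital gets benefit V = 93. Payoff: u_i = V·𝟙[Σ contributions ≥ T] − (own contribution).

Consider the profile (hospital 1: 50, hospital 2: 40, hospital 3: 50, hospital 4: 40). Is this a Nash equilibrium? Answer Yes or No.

Total = 180 ≥ 140: provided.
Hospital 1 (pledges 50, payoff 43): dropping to 0 → total 130, payoff 0. No gain.
Hospital 2 (pledges 40, payoff 53): dropping to 0 → total 140, payoff 93. Profitable deviation.

No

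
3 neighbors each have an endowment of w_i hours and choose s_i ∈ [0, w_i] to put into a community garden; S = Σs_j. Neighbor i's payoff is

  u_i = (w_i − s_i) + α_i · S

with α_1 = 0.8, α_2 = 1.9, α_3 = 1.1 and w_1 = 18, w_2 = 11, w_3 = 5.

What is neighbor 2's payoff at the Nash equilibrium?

30.4

∂u_i/∂s_i = α_i − 1, so neighbor i contributes w_i if α_i > 1, else 0.
α_i > 1 for i ∈ {2, 3}; NE contributions (0, 11, 5), S = 16.
u_2 = (11 − 11) + 1.9·16 = 30.4.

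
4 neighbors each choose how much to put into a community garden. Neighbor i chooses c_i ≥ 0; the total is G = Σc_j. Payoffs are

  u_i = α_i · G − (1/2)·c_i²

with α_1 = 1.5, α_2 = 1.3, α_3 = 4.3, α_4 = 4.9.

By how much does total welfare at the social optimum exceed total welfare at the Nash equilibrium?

167.22

Neighbor i's FOC: ∂u_i/∂c_i = α_i − c_i = 0, so c_i* = α_i.
NE contributions = (1.5, 1.3, 4.3, 4.9); G = 12.
W^NE = (Σα)·G − ½Σα_i² = 12² − ½·46.44 = 120.78.
Planner sets c_i = Σα_j = 12 for every i, so G^SO = 4·12 = 48.
W^SO = (Σα)·G^SO − ½·4·(Σα)² = (4/2)·12² = 288.
Deadweight loss = W^SO − W^NE = 167.22.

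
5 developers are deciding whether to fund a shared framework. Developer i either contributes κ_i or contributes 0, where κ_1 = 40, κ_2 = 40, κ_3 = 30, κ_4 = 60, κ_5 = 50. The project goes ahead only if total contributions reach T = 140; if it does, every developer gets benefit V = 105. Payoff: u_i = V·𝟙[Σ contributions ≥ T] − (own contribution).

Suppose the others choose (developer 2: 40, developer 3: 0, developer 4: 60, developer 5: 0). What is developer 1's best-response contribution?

Others' total = 100. Contributing 40 brings total to 140 ≥ 140: gain V − κ_1 = 65.
Best response: 40.

40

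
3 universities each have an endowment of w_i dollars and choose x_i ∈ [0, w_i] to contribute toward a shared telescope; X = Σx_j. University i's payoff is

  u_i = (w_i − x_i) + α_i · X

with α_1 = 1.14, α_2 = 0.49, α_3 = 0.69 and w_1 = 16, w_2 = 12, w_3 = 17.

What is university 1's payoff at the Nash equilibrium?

18.24

∂u_i/∂x_i = α_i − 1, so university i contributes w_i if α_i > 1, else 0.
α_i > 1 for i ∈ {1}; NE contributions (16, 0, 0), X = 16.
u_1 = (16 − 16) + 1.14·16 = 18.24.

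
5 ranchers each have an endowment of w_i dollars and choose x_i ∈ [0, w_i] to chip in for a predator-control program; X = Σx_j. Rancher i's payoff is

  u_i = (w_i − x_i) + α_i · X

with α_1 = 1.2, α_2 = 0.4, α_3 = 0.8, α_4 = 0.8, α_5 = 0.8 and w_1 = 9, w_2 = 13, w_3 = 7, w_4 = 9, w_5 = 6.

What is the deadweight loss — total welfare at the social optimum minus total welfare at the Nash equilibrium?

105

∂u_i/∂x_i = α_i − 1, so rancher i contributes w_i if α_i > 1, else 0.
α_i > 1 for i ∈ {1}; NE contributions (9, 0, 0, 0, 0), X = 9.
W^NE = Σw_i − X^NE + (Σα_i)·X^NE = 44 + 3·9 = 71.
Planner: ∂(Σu_j)/∂x_i = Σα_j − 1 = 3 > 0, so everyone contributes w_i; X^SO = 44, W^SO = 44 + 3·44 = 176.
Deadweight loss = 105.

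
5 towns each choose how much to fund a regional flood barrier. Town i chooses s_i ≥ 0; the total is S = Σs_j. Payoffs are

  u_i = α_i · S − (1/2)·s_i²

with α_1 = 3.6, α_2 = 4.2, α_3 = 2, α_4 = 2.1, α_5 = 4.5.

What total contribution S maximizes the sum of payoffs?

82

Planner FOC: ∂(Σu_j)/∂s_i = (Σα_j) − s_i = 0, so s_i^SO = Σα_j = 16.4 for every i; S^SO = 82.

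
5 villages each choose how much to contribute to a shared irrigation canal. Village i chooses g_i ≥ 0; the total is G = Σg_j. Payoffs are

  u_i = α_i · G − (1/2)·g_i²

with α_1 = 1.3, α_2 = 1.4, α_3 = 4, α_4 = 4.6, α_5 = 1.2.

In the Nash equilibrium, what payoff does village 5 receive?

14.28

Village i's FOC: ∂u_i/∂g_i = α_i − g_i = 0, so g_i* = α_i.
NE contributions = (1.3, 1.4, 4, 4.6, 1.2); G = 12.5.
u_5 = α_5·G − ½·(g_5)² = 1.2·12.5 − ½·1.2² = 14.28.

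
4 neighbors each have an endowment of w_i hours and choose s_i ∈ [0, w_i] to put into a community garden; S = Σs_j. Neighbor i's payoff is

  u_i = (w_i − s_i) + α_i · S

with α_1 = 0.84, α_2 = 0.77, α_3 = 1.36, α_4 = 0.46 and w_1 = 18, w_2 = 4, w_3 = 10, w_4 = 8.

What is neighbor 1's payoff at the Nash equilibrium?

∂u_i/∂s_i = α_i − 1, so neighbor i contributes w_i if α_i > 1, else 0.
α_i > 1 for i ∈ {3}; NE contributions (0, 0, 10, 0), S = 10.
u_1 = (18 − 0) + 0.84·10 = 26.4.

26.4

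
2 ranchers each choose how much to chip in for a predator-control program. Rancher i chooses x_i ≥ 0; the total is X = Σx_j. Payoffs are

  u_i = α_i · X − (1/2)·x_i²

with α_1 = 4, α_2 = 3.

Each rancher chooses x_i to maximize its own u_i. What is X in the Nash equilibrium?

Rancher i's FOC: ∂u_i/∂x_i = α_i − x_i = 0, so x_i* = α_i.
NE contributions = (4, 3); X = 7.

7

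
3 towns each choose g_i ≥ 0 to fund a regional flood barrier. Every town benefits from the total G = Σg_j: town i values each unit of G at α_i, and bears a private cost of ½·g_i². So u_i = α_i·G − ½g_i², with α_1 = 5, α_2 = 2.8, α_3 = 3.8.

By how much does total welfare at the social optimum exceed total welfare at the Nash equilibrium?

Town i's FOC: ∂u_i/∂g_i = α_i − g_i = 0, so g_i* = α_i.
NE contributions = (5, 2.8, 3.8); G = 11.6.
W^NE = (Σα)·G − ½Σα_i² = 11.6² − ½·47.28 = 110.92.
Planner sets g_i = Σα_j = 11.6 for every i, so G^SO = 3·11.6 = 34.8.
W^SO = (Σα)·G^SO − ½·3·(Σα)² = (3/2)·11.6² = 201.84.
Deadweight loss = W^SO − W^NE = 90.92.

90.92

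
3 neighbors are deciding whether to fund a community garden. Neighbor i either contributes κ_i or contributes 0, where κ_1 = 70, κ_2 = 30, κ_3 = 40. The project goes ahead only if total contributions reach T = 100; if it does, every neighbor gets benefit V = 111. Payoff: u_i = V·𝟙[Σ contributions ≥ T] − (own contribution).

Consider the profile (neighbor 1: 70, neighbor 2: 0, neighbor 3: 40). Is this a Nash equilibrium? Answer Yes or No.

Total = 110 ≥ 100: provided.
Neighbor 1 (pledges 70, payoff 41): dropping to 0 → total 40, payoff 0. No gain.
Neighbor 2 (pledges 0, payoff 111): pledging 30 → total 140, payoff 81. No gain.
Neighbor 3 (pledges 40, payoff 71): dropping to 0 → total 70, payoff 0. No gain.

Yes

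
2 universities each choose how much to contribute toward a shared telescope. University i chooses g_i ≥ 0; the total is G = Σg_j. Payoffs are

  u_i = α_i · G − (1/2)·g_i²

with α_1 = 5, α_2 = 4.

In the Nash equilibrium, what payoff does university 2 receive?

28

University i's FOC: ∂u_i/∂g_i = α_i − g_i = 0, so g_i* = α_i.
NE contributions = (5, 4); G = 9.
u_2 = α_2·G − ½·(g_2)² = 4·9 − ½·4² = 28.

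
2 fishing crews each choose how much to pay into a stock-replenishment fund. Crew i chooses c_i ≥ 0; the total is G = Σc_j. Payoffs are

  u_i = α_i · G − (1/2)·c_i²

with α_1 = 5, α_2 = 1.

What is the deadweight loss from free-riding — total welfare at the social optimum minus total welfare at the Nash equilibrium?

13

Crew i's FOC: ∂u_i/∂c_i = α_i − c_i = 0, so c_i* = α_i.
NE contributions = (5, 1); G = 6.
W^NE = (Σα)·G − ½Σα_i² = 6² − ½·26 = 23.
Planner sets c_i = Σα_j = 6 for every i, so G^SO = 2·6 = 12.
W^SO = (Σα)·G^SO − ½·2·(Σα)² = (2/2)·6² = 36.
Deadweight loss = W^SO − W^NE = 13.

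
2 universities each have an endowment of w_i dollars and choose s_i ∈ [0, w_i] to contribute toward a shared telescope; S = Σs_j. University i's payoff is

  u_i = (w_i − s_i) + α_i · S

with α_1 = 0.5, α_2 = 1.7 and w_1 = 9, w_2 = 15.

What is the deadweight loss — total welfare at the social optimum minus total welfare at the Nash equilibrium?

∂u_i/∂s_i = α_i − 1, so university i contributes w_i if α_i > 1, else 0.
α_i > 1 for i ∈ {2}; NE contributions (0, 15), S = 15.
W^NE = Σw_i − S^NE + (Σα_i)·S^NE = 24 + 1.2·15 = 42.
Planner: ∂(Σu_j)/∂s_i = Σα_j − 1 = 1.2 > 0, so everyone contributes w_i; S^SO = 24, W^SO = 24 + 1.2·24 = 52.8.
Deadweight loss = 10.8.

10.8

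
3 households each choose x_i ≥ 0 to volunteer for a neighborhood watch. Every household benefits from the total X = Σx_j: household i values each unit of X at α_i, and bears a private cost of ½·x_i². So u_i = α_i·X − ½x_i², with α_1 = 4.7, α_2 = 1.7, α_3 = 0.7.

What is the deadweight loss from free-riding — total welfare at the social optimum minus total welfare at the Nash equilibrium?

37.94

Household i's FOC: ∂u_i/∂x_i = α_i − x_i = 0, so x_i* = α_i.
NE contributions = (4.7, 1.7, 0.7); X = 7.1.
W^NE = (Σα)·X − ½Σα_i² = 7.1² − ½·25.47 = 37.675.
Planner sets x_i = Σα_j = 7.1 for every i, so X^SO = 3·7.1 = 21.3.
W^SO = (Σα)·X^SO − ½·3·(Σα)² = (3/2)·7.1² = 75.615.
Deadweight loss = W^SO − W^NE = 37.94.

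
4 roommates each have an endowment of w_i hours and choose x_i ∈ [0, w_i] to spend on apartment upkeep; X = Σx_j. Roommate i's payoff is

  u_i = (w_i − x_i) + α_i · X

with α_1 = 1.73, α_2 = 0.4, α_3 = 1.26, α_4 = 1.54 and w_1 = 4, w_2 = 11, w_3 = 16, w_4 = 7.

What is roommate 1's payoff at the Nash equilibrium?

46.71

∂u_i/∂x_i = α_i − 1, so roommate i contributes w_i if α_i > 1, else 0.
α_i > 1 for i ∈ {1, 3, 4}; NE contributions (4, 0, 16, 7), X = 27.
u_1 = (4 − 4) + 1.73·27 = 46.71.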